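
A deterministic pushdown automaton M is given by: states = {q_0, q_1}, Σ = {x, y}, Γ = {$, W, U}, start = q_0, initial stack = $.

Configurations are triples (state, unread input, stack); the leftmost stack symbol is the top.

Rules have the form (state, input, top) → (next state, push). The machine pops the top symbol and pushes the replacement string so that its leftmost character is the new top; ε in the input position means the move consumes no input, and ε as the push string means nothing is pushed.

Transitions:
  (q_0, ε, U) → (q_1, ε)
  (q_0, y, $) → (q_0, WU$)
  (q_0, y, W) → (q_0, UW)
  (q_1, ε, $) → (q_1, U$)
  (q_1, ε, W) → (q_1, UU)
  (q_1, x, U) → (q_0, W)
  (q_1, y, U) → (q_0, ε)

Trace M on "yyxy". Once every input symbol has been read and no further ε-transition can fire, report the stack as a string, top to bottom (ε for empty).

UUUU$

(q_0, yyxy, $) ⊢ (q_0, yxy, WU$) ⊢ (q_0, xy, UWU$) ⊢ (q_1, xy, WU$) ⊢ (q_1, xy, UUU$) ⊢ (q_0, y, WUU$) ⊢ (q_0, ε, UWUU$) ⊢ (q_1, ε, WUU$) ⊢ (q_1, ε, UUUU$)
All input consumed in state q_1 with stack UUUU$.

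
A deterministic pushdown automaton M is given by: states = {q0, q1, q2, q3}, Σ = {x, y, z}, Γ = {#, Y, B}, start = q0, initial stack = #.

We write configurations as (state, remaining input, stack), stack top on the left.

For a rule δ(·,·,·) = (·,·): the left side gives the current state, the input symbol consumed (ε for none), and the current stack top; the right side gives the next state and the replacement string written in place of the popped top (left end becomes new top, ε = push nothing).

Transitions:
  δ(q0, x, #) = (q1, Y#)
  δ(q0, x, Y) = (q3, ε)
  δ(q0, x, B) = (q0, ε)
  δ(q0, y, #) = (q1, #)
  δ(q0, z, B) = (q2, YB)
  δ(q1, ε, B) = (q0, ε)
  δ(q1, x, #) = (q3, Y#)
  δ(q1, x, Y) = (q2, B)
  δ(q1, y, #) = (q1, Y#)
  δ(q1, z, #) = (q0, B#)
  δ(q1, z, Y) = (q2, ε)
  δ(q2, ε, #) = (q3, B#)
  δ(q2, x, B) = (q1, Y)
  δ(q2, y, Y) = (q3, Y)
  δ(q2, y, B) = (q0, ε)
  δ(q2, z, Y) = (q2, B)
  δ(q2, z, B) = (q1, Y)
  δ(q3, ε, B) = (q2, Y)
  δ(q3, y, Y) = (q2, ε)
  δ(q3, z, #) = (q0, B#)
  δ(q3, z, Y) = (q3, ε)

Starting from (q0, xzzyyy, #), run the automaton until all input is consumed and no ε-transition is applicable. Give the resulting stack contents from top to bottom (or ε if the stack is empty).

(q0, xzzyyy, #) ⊢ (q1, zzyyy, Y#) ⊢ (q2, zyyy, #) ⊢ (q3, zyyy, B#) ⊢ (q2, zyyy, Y#) ⊢ (q2, yyy, B#) ⊢ (q0, yy, #) ⊢ (q1, y, #) ⊢ (q1, ε, Y#)
All input consumed in state q1 with stack Y#.

Y#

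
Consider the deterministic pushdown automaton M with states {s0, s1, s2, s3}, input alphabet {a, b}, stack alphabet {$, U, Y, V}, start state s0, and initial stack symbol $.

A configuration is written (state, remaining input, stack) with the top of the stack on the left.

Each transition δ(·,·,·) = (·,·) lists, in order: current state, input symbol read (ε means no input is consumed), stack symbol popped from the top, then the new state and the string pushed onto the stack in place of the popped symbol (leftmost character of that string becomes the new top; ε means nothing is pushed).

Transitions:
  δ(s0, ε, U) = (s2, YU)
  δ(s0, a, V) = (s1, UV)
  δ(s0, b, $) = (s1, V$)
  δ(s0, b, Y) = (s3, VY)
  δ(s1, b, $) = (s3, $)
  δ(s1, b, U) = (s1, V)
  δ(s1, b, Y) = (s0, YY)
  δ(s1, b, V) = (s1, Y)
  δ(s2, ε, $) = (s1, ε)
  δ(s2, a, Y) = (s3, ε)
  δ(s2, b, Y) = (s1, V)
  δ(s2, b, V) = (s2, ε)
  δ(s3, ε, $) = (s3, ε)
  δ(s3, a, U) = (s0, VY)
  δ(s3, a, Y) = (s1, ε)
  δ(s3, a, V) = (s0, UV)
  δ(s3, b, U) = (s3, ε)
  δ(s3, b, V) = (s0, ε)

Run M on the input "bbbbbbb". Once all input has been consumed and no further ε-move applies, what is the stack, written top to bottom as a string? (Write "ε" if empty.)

YY$

(s0, bbbbbbb, $)
  read b, top $: go to s1, push V$ → (s1, bbbbbb, V$)
  read b, top V: go to s1, push Y → (s1, bbbbb, Y$)
  read b, top Y: go to s0, push YY → (s0, bbbb, YY$)
  read b, top Y: go to s3, push VY → (s3, bbb, VYY$)
  read b, top V: go to s0, push ε → (s0, bb, YY$)
  read b, top Y: go to s3, push VY → (s3, b, VYY$)
  read b, top V: go to s0, push ε → (s0, ε, YY$)
All input consumed in state s0 with stack YY$.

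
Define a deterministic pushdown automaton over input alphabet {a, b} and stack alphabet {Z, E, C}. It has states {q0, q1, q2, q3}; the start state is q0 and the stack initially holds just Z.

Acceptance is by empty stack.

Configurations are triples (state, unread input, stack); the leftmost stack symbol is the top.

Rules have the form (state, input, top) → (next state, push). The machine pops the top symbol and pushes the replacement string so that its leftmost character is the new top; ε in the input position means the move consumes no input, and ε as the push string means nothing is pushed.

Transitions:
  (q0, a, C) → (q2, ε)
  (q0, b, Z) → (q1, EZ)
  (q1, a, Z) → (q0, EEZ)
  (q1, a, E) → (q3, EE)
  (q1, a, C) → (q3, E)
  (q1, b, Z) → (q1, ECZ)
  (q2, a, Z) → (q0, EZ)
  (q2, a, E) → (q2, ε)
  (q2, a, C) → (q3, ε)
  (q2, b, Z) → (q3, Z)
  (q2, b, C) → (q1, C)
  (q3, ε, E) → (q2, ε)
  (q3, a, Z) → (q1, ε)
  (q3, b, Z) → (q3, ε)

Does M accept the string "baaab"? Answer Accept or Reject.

(q0, baaab, Z) ⊢ (q1, aaab, EZ) ⊢ (q3, aab, EEZ) ⊢ (q2, aab, EZ) ⊢ (q2, ab, Z) ⊢ (q0, b, EZ)
No transition applies at (q0, b, EZ); input not fully consumed.

Reject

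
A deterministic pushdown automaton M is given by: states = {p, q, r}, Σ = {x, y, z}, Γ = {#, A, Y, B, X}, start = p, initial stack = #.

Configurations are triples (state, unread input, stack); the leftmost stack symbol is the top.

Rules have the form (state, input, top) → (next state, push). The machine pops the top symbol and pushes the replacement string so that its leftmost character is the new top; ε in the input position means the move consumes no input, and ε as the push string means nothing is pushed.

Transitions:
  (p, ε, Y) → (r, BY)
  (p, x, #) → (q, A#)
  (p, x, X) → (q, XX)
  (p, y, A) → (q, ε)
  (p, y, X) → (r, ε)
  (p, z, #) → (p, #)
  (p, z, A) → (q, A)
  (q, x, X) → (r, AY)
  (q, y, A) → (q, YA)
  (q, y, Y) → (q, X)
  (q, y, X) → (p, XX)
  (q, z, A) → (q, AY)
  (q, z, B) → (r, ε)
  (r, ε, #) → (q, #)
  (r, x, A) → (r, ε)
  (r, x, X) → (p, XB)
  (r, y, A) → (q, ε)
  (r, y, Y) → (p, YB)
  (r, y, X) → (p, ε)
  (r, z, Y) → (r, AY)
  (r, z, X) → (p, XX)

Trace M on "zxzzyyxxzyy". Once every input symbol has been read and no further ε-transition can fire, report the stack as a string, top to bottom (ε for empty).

XAYY#

(p, zxzzyyxxzyy, #)
  read z, top #: go to p, push # → (p, xzzyyxxzyy, #)
  read x, top #: go to q, push A# → (q, zzyyxxzyy, A#)
  read z, top A: go to q, push AY → (q, zyyxxzyy, AY#)
  read z, top A: go to q, push AY → (q, yyxxzyy, AYY#)
  read y, top A: go to q, push YA → (q, yxxzyy, YAYY#)
  read y, top Y: go to q, push X → (q, xxzyy, XAYY#)
  read x, top X: go to r, push AY → (r, xzyy, AYAYY#)
  read x, top A: go to r, push ε → (r, zyy, YAYY#)
  read z, top Y: go to r, push AY → (r, yy, AYAYY#)
  read y, top A: go to q, push ε → (q, y, YAYY#)
  read y, top Y: go to q, push X → (q, ε, XAYY#)
All input consumed in state q with stack XAYY#.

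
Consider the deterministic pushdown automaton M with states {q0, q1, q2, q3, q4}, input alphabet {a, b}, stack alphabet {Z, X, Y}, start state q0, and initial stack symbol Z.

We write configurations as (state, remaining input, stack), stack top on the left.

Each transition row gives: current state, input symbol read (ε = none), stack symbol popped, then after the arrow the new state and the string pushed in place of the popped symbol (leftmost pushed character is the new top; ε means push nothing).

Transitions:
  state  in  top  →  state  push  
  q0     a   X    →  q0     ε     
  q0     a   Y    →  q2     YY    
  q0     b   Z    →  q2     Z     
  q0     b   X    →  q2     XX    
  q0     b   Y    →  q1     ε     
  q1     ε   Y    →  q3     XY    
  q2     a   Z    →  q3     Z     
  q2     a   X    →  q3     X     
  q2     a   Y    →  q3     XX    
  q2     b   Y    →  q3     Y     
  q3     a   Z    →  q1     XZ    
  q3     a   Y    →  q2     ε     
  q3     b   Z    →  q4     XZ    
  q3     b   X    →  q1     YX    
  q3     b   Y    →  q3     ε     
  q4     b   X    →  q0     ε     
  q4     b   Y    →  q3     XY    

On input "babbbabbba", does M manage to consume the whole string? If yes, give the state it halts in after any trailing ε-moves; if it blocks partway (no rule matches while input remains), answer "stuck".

q3

(q0, babbbabbba, Z) ⊢ (q2, abbbabbba, Z) ⊢ (q3, bbbabbba, Z) ⊢ (q4, bbabbba, XZ) ⊢ (q0, babbba, Z) ⊢ (q2, abbba, Z) ⊢ (q3, bbba, Z) ⊢ (q4, bba, XZ) ⊢ (q0, ba, Z) ⊢ (q2, a, Z) ⊢ (q3, ε, Z)
All input consumed; M is in state q3.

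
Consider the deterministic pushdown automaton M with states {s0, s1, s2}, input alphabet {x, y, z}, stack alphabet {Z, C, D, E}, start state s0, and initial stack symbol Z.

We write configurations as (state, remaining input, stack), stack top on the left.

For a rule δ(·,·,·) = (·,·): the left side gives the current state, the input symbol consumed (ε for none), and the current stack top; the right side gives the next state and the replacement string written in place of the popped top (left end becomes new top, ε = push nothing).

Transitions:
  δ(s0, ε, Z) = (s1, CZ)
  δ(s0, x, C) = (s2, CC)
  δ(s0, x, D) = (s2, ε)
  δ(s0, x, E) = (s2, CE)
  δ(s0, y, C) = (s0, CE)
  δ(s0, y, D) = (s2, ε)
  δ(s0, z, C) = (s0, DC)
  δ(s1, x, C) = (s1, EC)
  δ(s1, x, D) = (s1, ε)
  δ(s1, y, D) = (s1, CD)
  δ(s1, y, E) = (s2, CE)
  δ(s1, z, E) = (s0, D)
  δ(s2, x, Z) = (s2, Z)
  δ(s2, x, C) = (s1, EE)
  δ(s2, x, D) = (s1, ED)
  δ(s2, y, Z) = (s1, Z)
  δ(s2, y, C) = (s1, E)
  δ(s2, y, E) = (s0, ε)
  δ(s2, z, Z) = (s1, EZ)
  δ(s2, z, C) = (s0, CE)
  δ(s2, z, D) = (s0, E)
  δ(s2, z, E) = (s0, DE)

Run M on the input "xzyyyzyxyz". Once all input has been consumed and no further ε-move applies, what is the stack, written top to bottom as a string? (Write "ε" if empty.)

DCEEEZ

(s0, xzyyyzyxyz, Z) ⊢ (s1, xzyyyzyxyz, CZ) ⊢ (s1, zyyyzyxyz, ECZ) ⊢ (s0, yyyzyxyz, DCZ) ⊢ (s2, yyzyxyz, CZ) ⊢ (s1, yzyxyz, EZ) ⊢ (s2, zyxyz, CEZ) ⊢ (s0, yxyz, CEEZ) ⊢ (s0, xyz, CEEEZ) ⊢ (s2, yz, CCEEEZ) ⊢ (s1, z, ECEEEZ) ⊢ (s0, ε, DCEEEZ)
All input consumed in state s0 with stack DCEEEZ.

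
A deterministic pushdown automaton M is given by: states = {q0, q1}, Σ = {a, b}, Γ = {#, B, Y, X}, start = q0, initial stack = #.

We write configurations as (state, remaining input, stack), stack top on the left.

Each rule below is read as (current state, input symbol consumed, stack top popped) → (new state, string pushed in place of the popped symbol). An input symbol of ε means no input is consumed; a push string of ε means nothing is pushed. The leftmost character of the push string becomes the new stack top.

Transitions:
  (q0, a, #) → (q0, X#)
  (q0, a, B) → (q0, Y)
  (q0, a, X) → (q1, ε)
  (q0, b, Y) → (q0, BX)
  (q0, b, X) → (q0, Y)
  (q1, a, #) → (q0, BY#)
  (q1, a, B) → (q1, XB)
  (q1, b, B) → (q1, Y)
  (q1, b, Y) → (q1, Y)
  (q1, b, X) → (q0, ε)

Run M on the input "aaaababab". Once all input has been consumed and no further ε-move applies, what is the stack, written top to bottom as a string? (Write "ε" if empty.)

(q0, aaaababab, #)
  read a, top #: go to q0, push X# → (q0, aaababab, X#)
  read a, top X: go to q1, push ε → (q1, aababab, #)
  read a, top #: go to q0, push BY# → (q0, ababab, BY#)
  read a, top B: go to q0, push Y → (q0, babab, YY#)
  read b, top Y: go to q0, push BX → (q0, abab, BXY#)
  read a, top B: go to q0, push Y → (q0, bab, YXY#)
  read b, top Y: go to q0, push BX → (q0, ab, BXXY#)
  read a, top B: go to q0, push Y → (q0, b, YXXY#)
  read b, top Y: go to q0, push BX → (q0, ε, BXXXY#)
All input consumed in state q0 with stack BXXXY#.

BXXXY#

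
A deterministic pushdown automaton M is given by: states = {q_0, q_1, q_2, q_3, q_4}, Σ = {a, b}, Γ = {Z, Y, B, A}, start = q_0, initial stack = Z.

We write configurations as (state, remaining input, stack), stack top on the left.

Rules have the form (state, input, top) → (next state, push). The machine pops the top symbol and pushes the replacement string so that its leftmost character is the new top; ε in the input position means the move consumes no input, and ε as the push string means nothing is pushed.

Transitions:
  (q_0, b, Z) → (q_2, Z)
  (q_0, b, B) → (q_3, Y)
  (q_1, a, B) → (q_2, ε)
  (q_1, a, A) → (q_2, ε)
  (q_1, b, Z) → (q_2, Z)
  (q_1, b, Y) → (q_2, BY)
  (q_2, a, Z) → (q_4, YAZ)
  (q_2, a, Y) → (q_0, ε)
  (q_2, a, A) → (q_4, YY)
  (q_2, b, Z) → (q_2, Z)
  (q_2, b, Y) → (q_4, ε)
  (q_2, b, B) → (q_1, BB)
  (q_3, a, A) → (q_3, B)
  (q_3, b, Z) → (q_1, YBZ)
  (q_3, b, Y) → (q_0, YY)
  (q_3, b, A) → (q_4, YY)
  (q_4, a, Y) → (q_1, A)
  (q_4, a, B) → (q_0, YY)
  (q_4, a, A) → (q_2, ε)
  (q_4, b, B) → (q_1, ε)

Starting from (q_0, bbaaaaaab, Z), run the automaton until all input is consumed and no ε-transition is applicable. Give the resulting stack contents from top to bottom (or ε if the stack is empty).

Z

(q_0, bbaaaaaab, Z) ⊢ (q_2, baaaaaab, Z) ⊢ (q_2, aaaaaab, Z) ⊢ (q_4, aaaaab, YAZ) ⊢ (q_1, aaaab, AAZ) ⊢ (q_2, aaab, AZ) ⊢ (q_4, aab, YYZ) ⊢ (q_1, ab, AYZ) ⊢ (q_2, b, YZ) ⊢ (q_4, ε, Z)
All input consumed in state q_4 with stack Z.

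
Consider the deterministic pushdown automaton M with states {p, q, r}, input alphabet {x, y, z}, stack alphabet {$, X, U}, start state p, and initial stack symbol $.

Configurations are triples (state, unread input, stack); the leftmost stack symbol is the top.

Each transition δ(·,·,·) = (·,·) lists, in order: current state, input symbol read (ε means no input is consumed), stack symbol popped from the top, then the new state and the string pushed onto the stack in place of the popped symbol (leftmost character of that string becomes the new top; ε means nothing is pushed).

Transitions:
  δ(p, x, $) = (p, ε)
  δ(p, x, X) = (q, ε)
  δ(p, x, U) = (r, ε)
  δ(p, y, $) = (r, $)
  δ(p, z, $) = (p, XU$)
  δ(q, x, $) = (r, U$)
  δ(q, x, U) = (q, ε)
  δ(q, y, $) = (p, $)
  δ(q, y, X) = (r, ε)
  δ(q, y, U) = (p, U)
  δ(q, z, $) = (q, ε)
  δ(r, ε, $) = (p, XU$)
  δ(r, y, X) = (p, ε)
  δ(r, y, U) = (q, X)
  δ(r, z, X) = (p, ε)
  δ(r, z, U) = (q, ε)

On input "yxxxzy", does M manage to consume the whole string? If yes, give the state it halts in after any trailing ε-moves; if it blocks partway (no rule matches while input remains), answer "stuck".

p

(p, yxxxzy, $) ⊢ (r, xxxzy, $) ⊢ (p, xxxzy, XU$) ⊢ (q, xxzy, U$) ⊢ (q, xzy, $) ⊢ (r, zy, U$) ⊢ (q, y, $) ⊢ (p, ε, $)
All input consumed; M is in state p.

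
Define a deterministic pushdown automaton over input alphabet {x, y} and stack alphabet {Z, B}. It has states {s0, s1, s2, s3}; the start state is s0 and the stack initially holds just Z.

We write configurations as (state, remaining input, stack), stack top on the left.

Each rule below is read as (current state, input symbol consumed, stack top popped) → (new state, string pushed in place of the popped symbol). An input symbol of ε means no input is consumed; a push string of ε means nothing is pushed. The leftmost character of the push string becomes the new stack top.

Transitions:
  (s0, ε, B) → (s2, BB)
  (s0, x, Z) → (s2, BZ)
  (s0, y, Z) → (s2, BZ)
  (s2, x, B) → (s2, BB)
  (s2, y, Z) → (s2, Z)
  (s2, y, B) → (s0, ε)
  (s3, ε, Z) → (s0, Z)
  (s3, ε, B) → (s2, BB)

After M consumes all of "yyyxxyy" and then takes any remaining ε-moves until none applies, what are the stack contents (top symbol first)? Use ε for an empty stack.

BBBZ

(s0, yyyxxyy, Z) ⊢ (s2, yyxxyy, BZ) ⊢ (s0, yxxyy, Z) ⊢ (s2, xxyy, BZ) ⊢ (s2, xyy, BBZ) ⊢ (s2, yy, BBBZ) ⊢ (s0, y, BBZ) ⊢ (s2, y, BBBZ) ⊢ (s0, ε, BBZ) ⊢ (s2, ε, BBBZ)
All input consumed in state s2 with stack BBBZ.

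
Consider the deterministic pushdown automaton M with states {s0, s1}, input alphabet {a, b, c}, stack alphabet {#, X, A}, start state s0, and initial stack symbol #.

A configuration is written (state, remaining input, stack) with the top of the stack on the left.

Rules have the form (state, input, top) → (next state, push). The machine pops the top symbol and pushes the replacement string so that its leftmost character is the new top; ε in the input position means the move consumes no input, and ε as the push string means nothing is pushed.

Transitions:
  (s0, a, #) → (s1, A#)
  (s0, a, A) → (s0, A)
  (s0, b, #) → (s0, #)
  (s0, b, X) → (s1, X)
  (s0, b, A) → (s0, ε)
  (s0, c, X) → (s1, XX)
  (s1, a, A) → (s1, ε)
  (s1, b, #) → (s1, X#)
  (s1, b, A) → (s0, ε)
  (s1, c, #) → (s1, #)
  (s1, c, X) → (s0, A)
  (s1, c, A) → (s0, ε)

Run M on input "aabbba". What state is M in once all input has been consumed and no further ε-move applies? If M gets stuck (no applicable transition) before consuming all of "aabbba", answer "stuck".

stuck

(s0, aabbba, #) ⊢ (s1, abbba, A#) ⊢ (s1, bbba, #) ⊢ (s1, bba, X#)
No transition for (s1, b, top X); M blocks with input bba remaining.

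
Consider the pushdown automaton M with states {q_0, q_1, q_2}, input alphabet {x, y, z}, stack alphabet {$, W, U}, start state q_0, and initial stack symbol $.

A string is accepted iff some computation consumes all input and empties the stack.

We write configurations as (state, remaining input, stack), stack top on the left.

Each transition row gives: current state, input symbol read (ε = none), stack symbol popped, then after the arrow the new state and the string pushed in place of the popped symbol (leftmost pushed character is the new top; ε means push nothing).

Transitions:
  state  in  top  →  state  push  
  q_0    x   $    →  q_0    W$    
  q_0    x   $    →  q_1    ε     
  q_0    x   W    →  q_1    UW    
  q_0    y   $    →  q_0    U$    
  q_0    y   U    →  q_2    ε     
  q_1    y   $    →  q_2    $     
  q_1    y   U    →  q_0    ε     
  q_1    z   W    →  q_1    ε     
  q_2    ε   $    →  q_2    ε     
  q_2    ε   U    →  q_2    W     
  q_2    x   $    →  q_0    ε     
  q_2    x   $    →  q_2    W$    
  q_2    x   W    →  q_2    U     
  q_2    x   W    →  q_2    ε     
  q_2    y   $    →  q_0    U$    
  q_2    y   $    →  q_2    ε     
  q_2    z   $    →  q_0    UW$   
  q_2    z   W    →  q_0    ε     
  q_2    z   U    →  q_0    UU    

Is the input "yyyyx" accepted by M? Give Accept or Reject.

One accepting computation: (q_0, yyyyx, $) ⊢ (q_0, yyyx, U$) ⊢ (q_2, yyx, $) ⊢ (q_0, yx, U$) ⊢ (q_2, x, $) ⊢ (q_0, ε, ε)
All input consumed and the stack is empty.

Accept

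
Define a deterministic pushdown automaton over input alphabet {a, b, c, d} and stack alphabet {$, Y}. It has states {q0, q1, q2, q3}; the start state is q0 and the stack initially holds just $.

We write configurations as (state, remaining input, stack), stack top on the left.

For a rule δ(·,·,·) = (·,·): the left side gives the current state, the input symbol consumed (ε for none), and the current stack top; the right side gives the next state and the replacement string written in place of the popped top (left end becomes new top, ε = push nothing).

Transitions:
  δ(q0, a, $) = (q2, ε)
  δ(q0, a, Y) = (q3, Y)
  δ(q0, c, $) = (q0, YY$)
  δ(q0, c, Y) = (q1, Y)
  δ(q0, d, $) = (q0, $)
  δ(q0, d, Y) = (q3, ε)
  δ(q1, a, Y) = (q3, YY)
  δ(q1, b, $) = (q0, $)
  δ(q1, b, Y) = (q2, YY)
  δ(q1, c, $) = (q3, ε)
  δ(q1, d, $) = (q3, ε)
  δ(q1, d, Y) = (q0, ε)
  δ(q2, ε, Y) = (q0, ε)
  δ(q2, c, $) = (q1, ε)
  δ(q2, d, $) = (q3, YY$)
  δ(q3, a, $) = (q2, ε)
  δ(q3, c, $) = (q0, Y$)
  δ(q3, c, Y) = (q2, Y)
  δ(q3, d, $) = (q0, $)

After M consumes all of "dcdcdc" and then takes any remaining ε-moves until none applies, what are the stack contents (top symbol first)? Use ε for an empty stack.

YY$

(q0, dcdcdc, $) ⊢ (q0, cdcdc, $) ⊢ (q0, dcdc, YY$) ⊢ (q3, cdc, Y$) ⊢ (q2, dc, Y$) ⊢ (q0, dc, $) ⊢ (q0, c, $) ⊢ (q0, ε, YY$)
All input consumed in state q0 with stack YY$.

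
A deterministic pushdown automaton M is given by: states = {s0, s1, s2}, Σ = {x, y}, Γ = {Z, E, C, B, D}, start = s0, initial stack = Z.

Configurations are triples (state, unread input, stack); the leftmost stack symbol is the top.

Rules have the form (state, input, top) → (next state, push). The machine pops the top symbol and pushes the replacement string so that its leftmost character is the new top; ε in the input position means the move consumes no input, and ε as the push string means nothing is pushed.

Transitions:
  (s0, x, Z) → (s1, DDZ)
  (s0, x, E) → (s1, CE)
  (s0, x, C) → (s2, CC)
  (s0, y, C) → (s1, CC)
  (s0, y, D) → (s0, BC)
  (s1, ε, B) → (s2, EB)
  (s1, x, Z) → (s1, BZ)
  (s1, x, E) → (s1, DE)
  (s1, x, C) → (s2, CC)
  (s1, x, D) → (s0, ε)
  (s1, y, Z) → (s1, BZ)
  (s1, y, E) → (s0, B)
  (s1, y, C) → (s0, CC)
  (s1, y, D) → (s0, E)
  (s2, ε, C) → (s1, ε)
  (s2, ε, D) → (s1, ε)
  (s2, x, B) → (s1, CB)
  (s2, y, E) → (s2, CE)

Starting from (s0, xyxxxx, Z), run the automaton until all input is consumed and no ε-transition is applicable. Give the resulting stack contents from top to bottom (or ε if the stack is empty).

CEDZ

(s0, xyxxxx, Z) ⊢ (s1, yxxxx, DDZ) ⊢ (s0, xxxx, EDZ) ⊢ (s1, xxx, CEDZ) ⊢ (s2, xx, CCEDZ) ⊢ (s1, xx, CEDZ) ⊢ (s2, x, CCEDZ) ⊢ (s1, x, CEDZ) ⊢ (s2, ε, CCEDZ) ⊢ (s1, ε, CEDZ)
All input consumed in state s1 with stack CEDZ.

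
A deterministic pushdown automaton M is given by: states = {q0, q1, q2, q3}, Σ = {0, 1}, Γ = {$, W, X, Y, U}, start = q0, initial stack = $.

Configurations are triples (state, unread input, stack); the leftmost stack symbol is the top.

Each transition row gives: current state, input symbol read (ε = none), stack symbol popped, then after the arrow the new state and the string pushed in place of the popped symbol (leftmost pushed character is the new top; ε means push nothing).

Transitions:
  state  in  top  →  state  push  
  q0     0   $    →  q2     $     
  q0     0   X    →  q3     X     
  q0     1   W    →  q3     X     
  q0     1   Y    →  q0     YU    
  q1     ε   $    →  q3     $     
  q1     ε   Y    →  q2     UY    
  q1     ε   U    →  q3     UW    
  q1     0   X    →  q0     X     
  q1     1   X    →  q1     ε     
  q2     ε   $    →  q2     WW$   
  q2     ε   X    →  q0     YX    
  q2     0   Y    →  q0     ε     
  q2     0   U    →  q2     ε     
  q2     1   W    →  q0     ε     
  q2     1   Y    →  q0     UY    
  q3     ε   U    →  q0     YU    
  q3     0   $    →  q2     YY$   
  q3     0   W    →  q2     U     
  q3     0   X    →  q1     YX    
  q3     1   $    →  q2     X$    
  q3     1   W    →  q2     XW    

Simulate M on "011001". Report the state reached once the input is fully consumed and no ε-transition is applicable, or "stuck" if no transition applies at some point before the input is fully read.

(q0, 011001, $) ⊢ (q2, 11001, $) ⊢ (q2, 11001, WW$) ⊢ (q0, 1001, W$) ⊢ (q3, 001, X$) ⊢ (q1, 01, YX$) ⊢ (q2, 01, UYX$) ⊢ (q2, 1, YX$) ⊢ (q0, ε, UYX$)
All input consumed; M is in state q0.

q0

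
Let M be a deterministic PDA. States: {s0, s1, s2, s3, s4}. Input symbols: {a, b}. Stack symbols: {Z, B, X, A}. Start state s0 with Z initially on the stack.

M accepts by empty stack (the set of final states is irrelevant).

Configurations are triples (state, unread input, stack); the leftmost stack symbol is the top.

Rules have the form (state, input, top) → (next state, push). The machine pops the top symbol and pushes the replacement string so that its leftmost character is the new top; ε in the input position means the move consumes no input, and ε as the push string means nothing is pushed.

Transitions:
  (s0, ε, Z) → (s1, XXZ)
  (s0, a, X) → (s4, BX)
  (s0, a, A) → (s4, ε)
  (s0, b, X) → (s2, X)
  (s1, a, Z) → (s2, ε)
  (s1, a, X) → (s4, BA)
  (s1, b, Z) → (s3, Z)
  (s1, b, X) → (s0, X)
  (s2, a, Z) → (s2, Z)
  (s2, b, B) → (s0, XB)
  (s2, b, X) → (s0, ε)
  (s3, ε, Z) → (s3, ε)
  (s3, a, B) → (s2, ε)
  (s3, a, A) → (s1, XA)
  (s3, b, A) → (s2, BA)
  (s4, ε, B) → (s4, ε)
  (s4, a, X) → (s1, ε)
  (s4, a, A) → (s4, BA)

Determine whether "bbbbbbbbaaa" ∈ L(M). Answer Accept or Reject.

Accept

(s0, bbbbbbbbaaa, Z) ⊢ (s1, bbbbbbbbaaa, XXZ) ⊢ (s0, bbbbbbbaaa, XXZ) ⊢ (s2, bbbbbbaaa, XXZ) ⊢ (s0, bbbbbaaa, XZ) ⊢ (s2, bbbbaaa, XZ) ⊢ (s0, bbbaaa, Z) ⊢ (s1, bbbaaa, XXZ) ⊢ (s0, bbaaa, XXZ) ⊢ (s2, baaa, XXZ) ⊢ (s0, aaa, XZ) ⊢ (s4, aa, BXZ) ⊢ (s4, aa, XZ) ⊢ (s1, a, Z) ⊢ (s2, ε, ε)
All input consumed and the stack is empty.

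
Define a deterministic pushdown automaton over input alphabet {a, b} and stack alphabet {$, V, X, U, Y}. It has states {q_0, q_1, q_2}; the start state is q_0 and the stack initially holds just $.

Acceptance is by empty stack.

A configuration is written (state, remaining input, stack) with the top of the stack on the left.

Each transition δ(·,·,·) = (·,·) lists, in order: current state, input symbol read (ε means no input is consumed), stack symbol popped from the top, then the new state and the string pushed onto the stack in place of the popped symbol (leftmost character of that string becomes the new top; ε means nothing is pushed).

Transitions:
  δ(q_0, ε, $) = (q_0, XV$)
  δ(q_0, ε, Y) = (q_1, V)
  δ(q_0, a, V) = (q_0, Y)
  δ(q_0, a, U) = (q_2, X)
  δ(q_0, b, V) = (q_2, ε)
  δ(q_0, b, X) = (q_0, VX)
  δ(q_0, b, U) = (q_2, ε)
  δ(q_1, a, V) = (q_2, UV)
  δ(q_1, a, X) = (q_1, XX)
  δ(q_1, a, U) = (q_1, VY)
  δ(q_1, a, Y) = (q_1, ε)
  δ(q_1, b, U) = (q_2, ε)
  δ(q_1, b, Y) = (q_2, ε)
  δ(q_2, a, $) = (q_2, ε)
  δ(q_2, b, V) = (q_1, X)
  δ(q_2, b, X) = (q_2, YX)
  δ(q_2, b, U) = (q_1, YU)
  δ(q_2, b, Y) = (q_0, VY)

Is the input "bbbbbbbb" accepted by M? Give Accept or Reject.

Reject

(q_0, bbbbbbbb, $)
  ε-move, top $: go to q_0, push XV$ → (q_0, bbbbbbbb, XV$)
  read b, top X: go to q_0, push VX → (q_0, bbbbbbb, VXV$)
  read b, top V: go to q_2, push ε → (q_2, bbbbbb, XV$)
  read b, top X: go to q_2, push YX → (q_2, bbbbb, YXV$)
  read b, top Y: go to q_0, push VY → (q_0, bbbb, VYXV$)
  read b, top V: go to q_2, push ε → (q_2, bbb, YXV$)
  read b, top Y: go to q_0, push VY → (q_0, bb, VYXV$)
  read b, top V: go to q_2, push ε → (q_2, b, YXV$)
  read b, top Y: go to q_0, push VY → (q_0, ε, VYXV$)
All input consumed; stack is VYXV$, not empty, and no further ε-move applies.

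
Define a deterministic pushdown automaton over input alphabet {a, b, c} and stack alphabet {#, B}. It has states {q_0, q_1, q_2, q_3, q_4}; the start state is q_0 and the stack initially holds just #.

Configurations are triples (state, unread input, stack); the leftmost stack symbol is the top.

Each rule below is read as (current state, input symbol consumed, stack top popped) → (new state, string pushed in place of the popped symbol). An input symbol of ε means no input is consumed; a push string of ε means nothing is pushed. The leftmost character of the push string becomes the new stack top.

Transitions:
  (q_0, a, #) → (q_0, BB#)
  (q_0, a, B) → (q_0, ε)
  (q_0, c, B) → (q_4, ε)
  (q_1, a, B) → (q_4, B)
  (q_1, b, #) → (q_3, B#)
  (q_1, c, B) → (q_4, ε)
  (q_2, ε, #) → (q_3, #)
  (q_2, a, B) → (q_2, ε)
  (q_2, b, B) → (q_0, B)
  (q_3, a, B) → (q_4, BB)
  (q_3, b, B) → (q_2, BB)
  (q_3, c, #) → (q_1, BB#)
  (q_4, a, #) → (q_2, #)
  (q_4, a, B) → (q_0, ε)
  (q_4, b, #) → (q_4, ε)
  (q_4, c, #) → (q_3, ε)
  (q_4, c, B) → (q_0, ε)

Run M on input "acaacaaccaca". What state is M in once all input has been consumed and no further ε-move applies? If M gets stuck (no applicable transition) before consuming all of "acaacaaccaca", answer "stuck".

q_0

(q_0, acaacaaccaca, #) ⊢ (q_0, caacaaccaca, BB#) ⊢ (q_4, aacaaccaca, B#) ⊢ (q_0, acaaccaca, #) ⊢ (q_0, caaccaca, BB#) ⊢ (q_4, aaccaca, B#) ⊢ (q_0, accaca, #) ⊢ (q_0, ccaca, BB#) ⊢ (q_4, caca, B#) ⊢ (q_0, aca, #) ⊢ (q_0, ca, BB#) ⊢ (q_4, a, B#) ⊢ (q_0, ε, #)
All input consumed; M is in state q_0.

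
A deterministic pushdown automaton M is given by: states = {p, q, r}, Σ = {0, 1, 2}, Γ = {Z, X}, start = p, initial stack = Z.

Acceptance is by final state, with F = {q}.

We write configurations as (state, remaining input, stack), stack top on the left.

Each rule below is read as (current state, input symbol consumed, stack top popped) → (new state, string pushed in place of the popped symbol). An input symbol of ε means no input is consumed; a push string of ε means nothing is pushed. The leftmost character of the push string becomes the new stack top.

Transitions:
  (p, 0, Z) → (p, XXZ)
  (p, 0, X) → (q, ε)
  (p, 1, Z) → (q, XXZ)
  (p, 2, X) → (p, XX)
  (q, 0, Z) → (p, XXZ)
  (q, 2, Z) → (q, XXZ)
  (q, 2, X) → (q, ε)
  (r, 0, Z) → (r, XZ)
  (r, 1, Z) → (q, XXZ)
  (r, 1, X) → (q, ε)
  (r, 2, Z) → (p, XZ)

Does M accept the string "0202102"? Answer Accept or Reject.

(p, 0202102, Z) ⊢ (p, 202102, XXZ) ⊢ (p, 02102, XXXZ) ⊢ (q, 2102, XXZ) ⊢ (q, 102, XZ)
No transition applies at (q, 102, XZ); input not fully consumed.

Reject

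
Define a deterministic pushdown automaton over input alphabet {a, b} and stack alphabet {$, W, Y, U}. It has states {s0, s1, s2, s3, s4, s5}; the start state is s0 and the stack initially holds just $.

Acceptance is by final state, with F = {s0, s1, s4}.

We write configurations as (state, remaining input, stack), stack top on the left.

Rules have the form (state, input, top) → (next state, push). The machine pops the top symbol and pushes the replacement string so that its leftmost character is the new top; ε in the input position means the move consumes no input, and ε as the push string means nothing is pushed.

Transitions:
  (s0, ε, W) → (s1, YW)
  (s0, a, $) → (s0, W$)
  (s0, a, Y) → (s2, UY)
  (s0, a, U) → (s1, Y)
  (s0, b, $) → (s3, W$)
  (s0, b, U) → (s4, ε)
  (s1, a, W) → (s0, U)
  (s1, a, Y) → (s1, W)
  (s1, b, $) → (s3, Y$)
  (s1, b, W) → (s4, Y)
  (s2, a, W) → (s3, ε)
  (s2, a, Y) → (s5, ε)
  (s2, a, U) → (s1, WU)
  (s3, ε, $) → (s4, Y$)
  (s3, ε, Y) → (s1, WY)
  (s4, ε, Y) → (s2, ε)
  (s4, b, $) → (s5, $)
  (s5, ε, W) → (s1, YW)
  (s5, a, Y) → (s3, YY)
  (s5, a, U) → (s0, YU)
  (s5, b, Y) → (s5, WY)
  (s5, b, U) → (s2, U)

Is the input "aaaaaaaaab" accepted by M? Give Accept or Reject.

(s0, aaaaaaaaab, $)
  read a, top $: go to s0, push W$ → (s0, aaaaaaaab, W$)
  ε-move, top W: go to s1, push YW → (s1, aaaaaaaab, YW$)
  read a, top Y: go to s1, push W → (s1, aaaaaaab, WW$)
  read a, top W: go to s0, push U → (s0, aaaaaab, UW$)
  read a, top U: go to s1, push Y → (s1, aaaaab, YW$)
  read a, top Y: go to s1, push W → (s1, aaaab, WW$)
  read a, top W: go to s0, push U → (s0, aaab, UW$)
  read a, top U: go to s1, push Y → (s1, aab, YW$)
  read a, top Y: go to s1, push W → (s1, ab, WW$)
  read a, top W: go to s0, push U → (s0, b, UW$)
  read b, top U: go to s4, push ε → (s4, ε, W$)
All input consumed; state s4 ∈ F.

Accept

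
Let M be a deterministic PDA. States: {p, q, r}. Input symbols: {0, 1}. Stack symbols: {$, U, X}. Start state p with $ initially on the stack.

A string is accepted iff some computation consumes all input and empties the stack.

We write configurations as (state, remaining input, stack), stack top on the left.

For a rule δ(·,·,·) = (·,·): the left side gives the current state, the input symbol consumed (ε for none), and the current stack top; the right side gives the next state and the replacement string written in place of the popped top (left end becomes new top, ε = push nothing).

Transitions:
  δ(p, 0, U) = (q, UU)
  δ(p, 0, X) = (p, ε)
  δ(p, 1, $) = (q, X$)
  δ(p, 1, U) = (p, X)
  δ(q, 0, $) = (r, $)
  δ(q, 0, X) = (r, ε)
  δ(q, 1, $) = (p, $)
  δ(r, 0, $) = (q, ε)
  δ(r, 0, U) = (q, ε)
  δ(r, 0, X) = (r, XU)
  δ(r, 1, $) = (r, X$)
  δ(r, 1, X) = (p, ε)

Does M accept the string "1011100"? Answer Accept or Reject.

Accept

(p, 1011100, $)
  read 1, top $: go to q, push X$ → (q, 011100, X$)
  read 0, top X: go to r, push ε → (r, 11100, $)
  read 1, top $: go to r, push X$ → (r, 1100, X$)
  read 1, top X: go to p, push ε → (p, 100, $)
  read 1, top $: go to q, push X$ → (q, 00, X$)
  read 0, top X: go to r, push ε → (r, 0, $)
  read 0, top $: go to q, push ε → (q, ε, ε)
All input consumed and the stack is empty.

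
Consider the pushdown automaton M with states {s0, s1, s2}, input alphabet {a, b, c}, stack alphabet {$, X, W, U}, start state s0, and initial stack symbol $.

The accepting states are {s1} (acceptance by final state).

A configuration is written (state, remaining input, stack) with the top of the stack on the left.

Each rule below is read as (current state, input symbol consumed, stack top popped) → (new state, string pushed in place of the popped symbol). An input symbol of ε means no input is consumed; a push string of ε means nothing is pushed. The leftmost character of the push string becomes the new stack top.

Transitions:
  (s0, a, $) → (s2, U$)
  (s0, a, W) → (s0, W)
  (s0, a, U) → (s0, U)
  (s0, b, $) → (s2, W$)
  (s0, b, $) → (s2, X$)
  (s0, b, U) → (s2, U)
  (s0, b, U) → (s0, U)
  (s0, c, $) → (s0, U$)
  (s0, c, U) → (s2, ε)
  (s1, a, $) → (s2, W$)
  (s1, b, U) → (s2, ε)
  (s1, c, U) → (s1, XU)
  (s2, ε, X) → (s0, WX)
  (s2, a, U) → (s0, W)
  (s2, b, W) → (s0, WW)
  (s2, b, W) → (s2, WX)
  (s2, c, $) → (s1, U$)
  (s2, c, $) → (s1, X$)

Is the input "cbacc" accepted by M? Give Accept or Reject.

One accepting computation: (s0, cbacc, $) ⊢ (s0, bacc, U$) ⊢ (s0, acc, U$) ⊢ (s0, cc, U$) ⊢ (s2, c, $) ⊢ (s1, ε, U$)
All input consumed and state s1 ∈ F.

Accept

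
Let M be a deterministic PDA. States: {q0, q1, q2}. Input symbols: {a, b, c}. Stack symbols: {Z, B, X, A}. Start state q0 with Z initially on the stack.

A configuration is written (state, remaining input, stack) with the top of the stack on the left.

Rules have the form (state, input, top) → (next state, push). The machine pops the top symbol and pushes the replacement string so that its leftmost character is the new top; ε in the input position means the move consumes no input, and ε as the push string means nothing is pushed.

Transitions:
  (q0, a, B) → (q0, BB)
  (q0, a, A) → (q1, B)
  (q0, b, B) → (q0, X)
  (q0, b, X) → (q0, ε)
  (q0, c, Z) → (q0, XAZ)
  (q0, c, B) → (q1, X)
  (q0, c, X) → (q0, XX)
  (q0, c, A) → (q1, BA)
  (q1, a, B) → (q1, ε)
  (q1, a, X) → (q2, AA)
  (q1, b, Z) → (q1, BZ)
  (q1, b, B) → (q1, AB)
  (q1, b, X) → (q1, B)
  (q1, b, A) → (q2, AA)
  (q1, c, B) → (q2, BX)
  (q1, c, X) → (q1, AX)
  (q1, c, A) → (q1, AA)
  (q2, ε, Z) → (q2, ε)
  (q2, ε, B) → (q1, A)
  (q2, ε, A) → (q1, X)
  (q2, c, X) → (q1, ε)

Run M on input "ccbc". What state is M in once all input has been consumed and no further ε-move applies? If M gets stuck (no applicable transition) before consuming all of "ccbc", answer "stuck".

q0

(q0, ccbc, Z)
  read c, top Z: go to q0, push XAZ → (q0, cbc, XAZ)
  read c, top X: go to q0, push XX → (q0, bc, XXAZ)
  read b, top X: go to q0, push ε → (q0, c, XAZ)
  read c, top X: go to q0, push XX → (q0, ε, XXAZ)
All input consumed; M is in state q0.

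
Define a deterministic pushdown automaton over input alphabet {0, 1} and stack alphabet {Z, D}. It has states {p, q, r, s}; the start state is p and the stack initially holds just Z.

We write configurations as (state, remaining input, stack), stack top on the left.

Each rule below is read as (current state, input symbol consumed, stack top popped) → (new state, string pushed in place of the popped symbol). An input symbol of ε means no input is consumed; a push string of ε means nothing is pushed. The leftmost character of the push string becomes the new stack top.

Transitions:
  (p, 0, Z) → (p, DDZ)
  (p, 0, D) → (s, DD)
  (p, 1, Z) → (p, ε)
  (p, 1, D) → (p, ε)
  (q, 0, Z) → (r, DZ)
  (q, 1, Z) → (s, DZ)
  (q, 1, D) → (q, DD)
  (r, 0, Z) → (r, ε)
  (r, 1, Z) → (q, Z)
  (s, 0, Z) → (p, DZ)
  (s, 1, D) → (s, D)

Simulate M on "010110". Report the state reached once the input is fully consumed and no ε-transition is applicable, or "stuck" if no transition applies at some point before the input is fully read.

(p, 010110, Z) ⊢ (p, 10110, DDZ) ⊢ (p, 0110, DZ) ⊢ (s, 110, DDZ) ⊢ (s, 10, DDZ) ⊢ (s, 0, DDZ)
No transition for (s, 0, top D); M blocks with input 0 remaining.

stuck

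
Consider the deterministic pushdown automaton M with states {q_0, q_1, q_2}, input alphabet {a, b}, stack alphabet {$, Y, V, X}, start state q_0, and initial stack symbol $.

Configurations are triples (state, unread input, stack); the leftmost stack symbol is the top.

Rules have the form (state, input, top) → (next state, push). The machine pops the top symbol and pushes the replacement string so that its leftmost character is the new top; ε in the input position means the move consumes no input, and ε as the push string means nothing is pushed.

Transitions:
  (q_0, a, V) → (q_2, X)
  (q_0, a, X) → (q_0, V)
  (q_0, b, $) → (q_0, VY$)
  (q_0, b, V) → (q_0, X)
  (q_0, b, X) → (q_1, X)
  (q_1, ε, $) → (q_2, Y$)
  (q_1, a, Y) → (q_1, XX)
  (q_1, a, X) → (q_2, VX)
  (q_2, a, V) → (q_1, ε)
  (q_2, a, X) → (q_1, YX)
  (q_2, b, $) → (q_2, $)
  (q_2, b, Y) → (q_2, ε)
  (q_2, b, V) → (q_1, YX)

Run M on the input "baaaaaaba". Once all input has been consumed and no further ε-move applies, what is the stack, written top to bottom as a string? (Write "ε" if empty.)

(q_0, baaaaaaba, $) ⊢ (q_0, aaaaaaba, VY$) ⊢ (q_2, aaaaaba, XY$) ⊢ (q_1, aaaaba, YXY$) ⊢ (q_1, aaaba, XXXY$) ⊢ (q_2, aaba, VXXXY$) ⊢ (q_1, aba, XXXY$) ⊢ (q_2, ba, VXXXY$) ⊢ (q_1, a, YXXXXY$) ⊢ (q_1, ε, XXXXXXY$)
All input consumed in state q_1 with stack XXXXXXY$.

XXXXXXY$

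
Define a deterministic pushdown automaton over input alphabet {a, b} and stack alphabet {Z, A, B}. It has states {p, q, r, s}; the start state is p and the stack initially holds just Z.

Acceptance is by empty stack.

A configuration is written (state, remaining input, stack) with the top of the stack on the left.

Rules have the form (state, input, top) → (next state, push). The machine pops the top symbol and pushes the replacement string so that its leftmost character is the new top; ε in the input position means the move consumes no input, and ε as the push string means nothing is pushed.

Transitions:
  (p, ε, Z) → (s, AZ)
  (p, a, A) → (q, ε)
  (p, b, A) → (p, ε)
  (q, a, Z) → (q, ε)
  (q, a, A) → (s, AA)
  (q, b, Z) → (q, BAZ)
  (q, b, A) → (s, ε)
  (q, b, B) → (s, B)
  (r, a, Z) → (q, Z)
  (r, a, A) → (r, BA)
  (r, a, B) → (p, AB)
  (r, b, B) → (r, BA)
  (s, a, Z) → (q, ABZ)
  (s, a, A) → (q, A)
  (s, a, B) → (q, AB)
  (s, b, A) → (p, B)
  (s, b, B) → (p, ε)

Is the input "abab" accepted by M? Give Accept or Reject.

Reject

(p, abab, Z)
  ε-move, top Z: go to s, push AZ → (s, abab, AZ)
  read a, top A: go to q, push A → (q, bab, AZ)
  read b, top A: go to s, push ε → (s, ab, Z)
  read a, top Z: go to q, push ABZ → (q, b, ABZ)
  read b, top A: go to s, push ε → (s, ε, BZ)
All input consumed; stack is BZ, not empty, and no further ε-move applies.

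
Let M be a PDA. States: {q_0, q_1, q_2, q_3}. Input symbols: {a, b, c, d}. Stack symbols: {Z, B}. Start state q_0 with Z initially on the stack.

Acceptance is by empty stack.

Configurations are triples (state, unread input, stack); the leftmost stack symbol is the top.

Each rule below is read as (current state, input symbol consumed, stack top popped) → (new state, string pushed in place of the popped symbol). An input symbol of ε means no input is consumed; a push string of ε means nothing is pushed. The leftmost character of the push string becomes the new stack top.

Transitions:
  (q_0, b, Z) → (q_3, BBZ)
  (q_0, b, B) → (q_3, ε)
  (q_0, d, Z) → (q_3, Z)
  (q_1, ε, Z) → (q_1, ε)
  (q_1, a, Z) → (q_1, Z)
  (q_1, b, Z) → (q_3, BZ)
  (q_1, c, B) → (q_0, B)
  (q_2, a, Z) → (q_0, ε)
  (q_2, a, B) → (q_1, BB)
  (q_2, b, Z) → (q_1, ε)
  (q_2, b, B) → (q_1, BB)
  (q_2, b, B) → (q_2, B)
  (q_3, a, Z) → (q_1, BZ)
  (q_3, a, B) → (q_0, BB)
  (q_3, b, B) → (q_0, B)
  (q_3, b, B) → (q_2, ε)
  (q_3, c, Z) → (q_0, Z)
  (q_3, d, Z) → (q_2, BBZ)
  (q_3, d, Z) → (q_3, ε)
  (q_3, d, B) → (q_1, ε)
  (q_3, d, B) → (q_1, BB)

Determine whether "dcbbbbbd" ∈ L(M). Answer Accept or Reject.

One accepting computation: (q_0, dcbbbbbd, Z) ⊢ (q_3, cbbbbbd, Z) ⊢ (q_0, bbbbbd, Z) ⊢ (q_3, bbbbd, BBZ) ⊢ (q_0, bbbd, BBZ) ⊢ (q_3, bbd, BZ) ⊢ (q_0, bd, BZ) ⊢ (q_3, d, Z) ⊢ (q_3, ε, ε)
All input consumed and the stack is empty.

Accept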